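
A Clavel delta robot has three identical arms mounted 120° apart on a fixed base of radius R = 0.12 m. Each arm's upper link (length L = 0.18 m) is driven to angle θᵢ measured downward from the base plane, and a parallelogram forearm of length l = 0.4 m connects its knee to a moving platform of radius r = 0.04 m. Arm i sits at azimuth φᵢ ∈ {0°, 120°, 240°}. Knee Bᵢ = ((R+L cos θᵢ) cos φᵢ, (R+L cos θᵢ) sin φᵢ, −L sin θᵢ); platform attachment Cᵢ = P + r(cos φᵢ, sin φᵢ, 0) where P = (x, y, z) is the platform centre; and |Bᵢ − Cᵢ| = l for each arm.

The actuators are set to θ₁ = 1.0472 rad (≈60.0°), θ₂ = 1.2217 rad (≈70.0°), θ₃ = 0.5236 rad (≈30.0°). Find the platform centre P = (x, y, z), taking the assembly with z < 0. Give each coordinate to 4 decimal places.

(-0.0323, -0.1332, -0.4742)

arm 1 at φ=0.0°: (R−r)+L cos θ1 = 0.1700;  centre 1 = (0.1700, 0.0000, -0.1559)
arm 2 at φ=120.0°: (R−r)+L cos θ2 = 0.1416;  centre 2 = (-0.0708, 0.1226, -0.1691)
arm 3 at φ=240.0°: (R−r)+L cos θ3 = 0.2359;  centre 3 = (-0.1179, -0.2043, -0.0900)
|centre ₂|²−|centre ₁|² = -0.0045;  |centre ₃|²−|centre ₁|² = 0.0105
linear system: -0.4816x+0.2452y = -0.0045−-0.0265z; -0.5759x+-0.4086y = 0.0105−0.1318z
det = 0.3380;  x = -0.0021+0.0635z,  y = -0.0228+0.2329z
quadratic in z: (1.0583)z²+(0.2793)z+(-0.1055)=0, √Δ=0.7244 → z ∈ {-0.4742, 0.2103}; z = -0.4742 (taking z<0)
x = -0.0323, y = -0.1332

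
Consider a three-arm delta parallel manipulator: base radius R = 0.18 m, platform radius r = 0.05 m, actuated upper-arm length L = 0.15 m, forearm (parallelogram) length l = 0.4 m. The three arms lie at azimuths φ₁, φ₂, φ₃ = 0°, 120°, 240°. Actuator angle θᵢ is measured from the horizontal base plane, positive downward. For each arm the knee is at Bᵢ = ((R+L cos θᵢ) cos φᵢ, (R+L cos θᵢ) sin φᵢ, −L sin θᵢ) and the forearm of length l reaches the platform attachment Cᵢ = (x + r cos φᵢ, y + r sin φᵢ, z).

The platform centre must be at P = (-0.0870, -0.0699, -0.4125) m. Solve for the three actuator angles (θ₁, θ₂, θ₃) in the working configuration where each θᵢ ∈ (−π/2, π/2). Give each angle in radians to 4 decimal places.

arm 1 (φ=0.0°): x'=-0.0870, y'=-0.0699
  A=0.2170, B=-0.4125, C=(l²−L²−A²−y'²−z²)/(2L)=-0.2821
  √(A²+B²)=0.4661;  θ1 = -1.0865+2.2209 ≈ 1.1344
φ2=120.0° → target in arm frame (-0.0170, 0.1103)
  A cos θ + B sin θ = C:  0.1470·cos θ + -0.4125·sin θ = -0.2215
  √(A²+B²)=0.4379;  θ2 = -1.2284+2.1010 ≈ 0.8726
arm 3 (φ=240.0°): x'=0.1040, y'=-0.0404
  A cos θ + B sin θ = C:  0.0260·cos θ + -0.4125·sin θ = -0.1165
  θ3 = atan2(B,A) + arccos(C/0.4133) = 0.3487

θ₁ = 1.1344, θ₂ = 0.8726, θ₃ = 0.3487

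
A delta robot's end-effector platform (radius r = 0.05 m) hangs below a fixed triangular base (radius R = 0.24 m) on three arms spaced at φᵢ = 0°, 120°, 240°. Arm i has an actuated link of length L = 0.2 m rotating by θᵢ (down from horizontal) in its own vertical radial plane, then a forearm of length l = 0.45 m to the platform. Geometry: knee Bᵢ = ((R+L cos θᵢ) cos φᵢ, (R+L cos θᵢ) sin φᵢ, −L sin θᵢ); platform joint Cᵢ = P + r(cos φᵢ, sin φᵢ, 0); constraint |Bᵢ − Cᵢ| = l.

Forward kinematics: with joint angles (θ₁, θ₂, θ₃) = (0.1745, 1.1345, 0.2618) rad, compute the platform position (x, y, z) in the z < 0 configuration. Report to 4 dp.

S1 = (0.3870·cos0.0°, 0.3870·sin0.0°, -0.0347) = (0.3870, 0.0000, -0.0347)
S2 = (0.2745·cos120.0°, 0.2745·sin120.0°, -0.1813) = (-0.1373, 0.2377, -0.1813)
S3 = (0.3832·cos240.0°, 0.3832·sin240.0°, -0.0518) = (-0.1916, -0.3318, -0.0518)
subtract pairs → two planes through P
plane₁₂: -1.0484x+0.4755y+-0.2931z = -0.0427
Cramer: x(z) = 0.0233-0.1691z;  y(z) = -0.0385+0.2435z
sphere 1 gives Az²+Bz+C=0 with A=1.0879, B=0.1737, C=-0.0676;  B²−4AC=0.3242;  roots -0.3415, 0.1819;  negative root z = -0.3415
x = 0.0811, y = -0.1216

(0.0811, -0.1216, -0.3415)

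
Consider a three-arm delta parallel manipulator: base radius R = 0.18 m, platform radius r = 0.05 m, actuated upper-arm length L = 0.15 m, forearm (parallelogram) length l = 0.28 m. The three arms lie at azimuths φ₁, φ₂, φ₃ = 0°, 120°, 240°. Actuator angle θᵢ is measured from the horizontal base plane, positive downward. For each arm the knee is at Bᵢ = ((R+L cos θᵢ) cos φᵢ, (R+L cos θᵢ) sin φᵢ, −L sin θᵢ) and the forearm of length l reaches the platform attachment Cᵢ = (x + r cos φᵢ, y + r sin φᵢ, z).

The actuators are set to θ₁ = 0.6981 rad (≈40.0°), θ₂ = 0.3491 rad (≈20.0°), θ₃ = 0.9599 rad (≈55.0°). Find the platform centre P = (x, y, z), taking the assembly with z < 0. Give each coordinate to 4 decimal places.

S1 = (0.2449·cos0.0°, 0.2449·sin0.0°, -0.0964) = (0.2449, 0.0000, -0.0964)
S2 = (0.2710·cos120.0°, 0.2710·sin120.0°, -0.0513) = (-0.1355, 0.2347, -0.0513)
S3 = (0.2160·cos240.0°, 0.2160·sin240.0°, -0.1229) = (-0.1080, -0.1871, -0.1229)
|S₂|²−|S₁|² = 0.0068;  |S₃|²−|S₁|² = -0.0075
[-0.7608 0.4693 0.0902]·P = 0.0068;  [-0.7059 -0.3742 -0.0529]·P = -0.0075
det = 0.6159;  x = 0.0016+0.0145z,  y = 0.0170+-0.1687z
into |P−S₁|² = l²: 1.0287z² + 0.1800z + -0.0096 = 0;  Δ = 0.0720;  z = -0.2179 or 0.0429 → z<0 root = -0.2179
x = -0.0016, y = 0.0538

(-0.0016, 0.0538, -0.2179)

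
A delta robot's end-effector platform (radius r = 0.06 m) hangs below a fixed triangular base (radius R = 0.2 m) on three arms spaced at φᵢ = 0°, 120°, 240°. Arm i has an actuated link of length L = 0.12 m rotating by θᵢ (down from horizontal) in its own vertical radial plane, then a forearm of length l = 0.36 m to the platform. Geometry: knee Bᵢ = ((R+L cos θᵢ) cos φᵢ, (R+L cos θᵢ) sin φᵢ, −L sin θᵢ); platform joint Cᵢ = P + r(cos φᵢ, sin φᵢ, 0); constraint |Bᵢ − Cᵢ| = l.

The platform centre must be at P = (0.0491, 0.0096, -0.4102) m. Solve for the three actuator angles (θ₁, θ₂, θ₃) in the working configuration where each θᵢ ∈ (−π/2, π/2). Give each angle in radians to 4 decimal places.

φ1=0.0° → target in arm frame (0.0491, 0.0096)
  A=0.0909, B=-0.4102, C=(l²−L²−A²−y'²−z²)/(2L)=-0.2559
  γ=atan2(-0.4102,0.0909)=-1.3527;  ψ=arccos(-0.6091)=2.2257;  θ1=γ+ψ≈0.8730
arm 2 (φ=120.0°): x'=-0.0162, y'=-0.0473
  A cos θ + B sin θ = C:  0.1562·cos θ + -0.4102·sin θ = -0.3321
  √(A²+B²)=0.4389;  θ2 = -1.2069+2.4290 ≈ 1.2221
rotate P by −φ3: (-0.0329, 0.0377, -0.4102)
  A cos θ + B sin θ = C:  0.1729·cos θ + -0.4102·sin θ = -0.3515
  θ3 = atan2(B,A) + arccos(C/0.4451) = 1.3092

θ₁ = 0.8730, θ₂ = 1.2221, θ₃ = 1.3092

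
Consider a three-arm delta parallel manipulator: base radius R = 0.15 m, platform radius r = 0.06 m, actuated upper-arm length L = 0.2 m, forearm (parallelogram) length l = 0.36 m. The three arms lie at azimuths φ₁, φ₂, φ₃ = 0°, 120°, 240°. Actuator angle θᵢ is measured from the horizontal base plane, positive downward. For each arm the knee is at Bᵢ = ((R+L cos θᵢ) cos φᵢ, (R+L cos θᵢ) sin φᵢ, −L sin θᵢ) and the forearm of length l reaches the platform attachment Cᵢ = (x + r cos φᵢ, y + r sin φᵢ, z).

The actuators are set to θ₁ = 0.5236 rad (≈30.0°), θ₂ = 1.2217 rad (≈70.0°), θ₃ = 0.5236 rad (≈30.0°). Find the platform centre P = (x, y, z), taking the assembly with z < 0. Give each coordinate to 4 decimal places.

arm 1 at φ=0.0°: (R−r)+L cos θ1 = 0.2632;  S1 = (0.2632, 0.0000, -0.1000)
φ2=120.0°: virtual centre (-0.0792, 0.1372, -0.1879), radius l
S3 = (0.2632·cos240.0°, 0.2632·sin240.0°, -0.1000) = (-0.1316, -0.2279, -0.1000)
eliminate P² terms by subtracting sphere 1 from 2 and 3
plane₁₂: -0.6848x+0.2744y+-0.1759z = -0.0189
det = 0.5288;  x = 0.0163+-0.1516z,  y = -0.0282+0.2626z
quadratic in z: (1.0919)z²+(0.2601)z+(-0.0578)=0, √Δ=0.5659 → z ∈ {-0.3782, 0.1400}; z = -0.3782 (taking z<0)
x = 0.0736, y = -0.1275

(0.0736, -0.1275, -0.3782)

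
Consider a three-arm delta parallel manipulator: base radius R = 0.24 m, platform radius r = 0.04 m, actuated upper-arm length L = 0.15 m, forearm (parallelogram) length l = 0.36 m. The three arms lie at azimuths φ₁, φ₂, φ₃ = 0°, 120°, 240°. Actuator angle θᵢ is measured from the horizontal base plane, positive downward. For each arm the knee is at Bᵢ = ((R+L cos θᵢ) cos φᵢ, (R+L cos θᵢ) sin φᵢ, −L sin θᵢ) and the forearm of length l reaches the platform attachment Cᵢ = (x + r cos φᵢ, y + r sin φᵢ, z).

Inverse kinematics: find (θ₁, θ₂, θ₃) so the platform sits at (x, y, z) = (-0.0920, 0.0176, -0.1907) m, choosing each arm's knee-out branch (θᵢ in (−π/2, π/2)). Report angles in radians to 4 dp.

φ1=0.0° → target in arm frame (-0.0920, 0.0176)
  A=0.2920, B=-0.1907, C=(l²−L²−A²−y'²−z²)/(2L)=-0.0495
  θ1 = atan2(B,A) + arccos(C/0.3488) = 1.1346
rotate P by −φ2: (0.0612, 0.0709, -0.1907)
  A=0.1388, B=-0.1907, C=(l²−L²−A²−y'²−z²)/(2L)=0.1549
  √(A²+B²)=0.2358;  θ2 = -0.9418+0.8545 ≈ -0.0873
φ3=240.0° → target in arm frame (0.0308, -0.0885)
  A=0.1692, B=-0.1907, C=(l²−L²−A²−y'²−z²)/(2L)=0.1142
  √(A²+B²)=0.2550;  θ3 = -0.8449+1.1063 ≈ 0.2614

θ₁ = 1.1346, θ₂ = -0.0873, θ₃ = 0.2614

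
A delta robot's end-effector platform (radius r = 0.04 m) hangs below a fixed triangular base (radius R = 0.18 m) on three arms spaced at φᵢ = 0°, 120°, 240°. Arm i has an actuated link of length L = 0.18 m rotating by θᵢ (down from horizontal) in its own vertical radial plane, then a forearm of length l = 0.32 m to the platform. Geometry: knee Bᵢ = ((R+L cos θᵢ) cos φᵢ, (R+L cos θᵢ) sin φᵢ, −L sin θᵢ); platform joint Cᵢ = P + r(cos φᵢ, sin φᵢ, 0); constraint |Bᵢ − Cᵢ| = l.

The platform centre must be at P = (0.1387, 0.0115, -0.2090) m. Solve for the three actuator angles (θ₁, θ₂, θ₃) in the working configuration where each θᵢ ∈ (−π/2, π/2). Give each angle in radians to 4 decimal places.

θ₁ = -0.3492, θ₂ = 1.0473, θ₃ = 1.1348

arm 1 (φ=0.0°): x'=0.1387, y'=0.0115
  e−x'=0.0013;  (l²−L²−(e−x')²−y'²−z²)/2L = 0.0727
  γ=atan2(-0.2090,0.0013)=-1.5646;  ψ=arccos(0.3480)=1.2153;  θ1=γ+ψ≈-0.3492
φ2=120.0° → target in arm frame (-0.0594, -0.1259)
  A=0.1994, B=-0.2090, C=(l²−L²−A²−y'²−z²)/(2L)=-0.0813
  √(A²+B²)=0.2889;  θ2 = -0.8089+1.8562 ≈ 1.0473
rotate P by −φ3: (-0.0793, 0.1144, -0.2090)
  e−x'=0.2193;  (l²−L²−(e−x')²−y'²−z²)/2L = -0.0968
  γ=atan2(-0.2090,0.2193)=-0.7613;  ψ=arccos(-0.3196)=1.8961;  θ3=γ+ψ≈1.1348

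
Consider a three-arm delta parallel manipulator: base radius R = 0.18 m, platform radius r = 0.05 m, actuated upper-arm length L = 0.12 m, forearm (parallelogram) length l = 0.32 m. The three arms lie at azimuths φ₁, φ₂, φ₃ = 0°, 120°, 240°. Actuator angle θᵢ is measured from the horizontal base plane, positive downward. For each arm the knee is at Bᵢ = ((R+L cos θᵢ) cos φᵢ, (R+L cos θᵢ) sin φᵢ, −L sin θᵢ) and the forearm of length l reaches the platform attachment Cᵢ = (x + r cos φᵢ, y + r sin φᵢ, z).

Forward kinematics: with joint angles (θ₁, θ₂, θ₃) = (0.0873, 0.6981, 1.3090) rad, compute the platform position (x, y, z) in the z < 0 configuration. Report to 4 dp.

centre 1 = (0.2495·cos0.0°, 0.2495·sin0.0°, -0.0105) = (0.2495, 0.0000, -0.0105)
arm 2 at φ=120.0°: e+L cos θ2 = 0.2219;  centre 2 = (-0.1110, 0.1922, -0.0771)
arm 3 at φ=240.0°: e+L cos θ3 = 0.1611;  centre 3 = (-0.0805, -0.1395, -0.1159)
|centre ₂|²−|centre ₁|² = -0.0072;  |centre ₃|²−|centre ₁|² = -0.0230
linear system: -0.7210x+0.3844y = -0.0072−-0.1333z; -0.6601x+-0.2790y = -0.0230−-0.2109z
det = 0.4549;  x = 0.0238+-0.2600z,  y = 0.0260+-0.1408z
sphere 1 gives Az²+Bz+C=0 with A=1.0874, B=0.1309, C=-0.0507;  B²−4AC=0.2376;  roots -0.2843, 0.1639;  negative root z = -0.2843
x = 0.0978, y = 0.0661

(0.0978, 0.0661, -0.2843)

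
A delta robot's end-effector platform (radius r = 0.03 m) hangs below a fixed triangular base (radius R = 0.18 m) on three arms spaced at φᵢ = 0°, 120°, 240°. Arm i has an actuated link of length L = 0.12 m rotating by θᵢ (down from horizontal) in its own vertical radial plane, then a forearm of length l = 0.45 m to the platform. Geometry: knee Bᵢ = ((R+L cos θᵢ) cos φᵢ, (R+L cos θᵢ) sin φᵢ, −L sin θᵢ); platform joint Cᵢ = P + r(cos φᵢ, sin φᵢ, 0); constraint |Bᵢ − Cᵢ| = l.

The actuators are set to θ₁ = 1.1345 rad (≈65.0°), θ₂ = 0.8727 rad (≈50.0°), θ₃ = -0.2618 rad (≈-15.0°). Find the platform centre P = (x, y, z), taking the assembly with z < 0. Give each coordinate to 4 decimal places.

O1 = (0.2007·cos0.0°, 0.2007·sin0.0°, -0.1088) = (0.2007, 0.0000, -0.1088)
arm 2 at φ=120.0°: e+L cos θ2 = 0.2271;  O2 = (-0.1136, 0.1967, -0.0919)
arm 3 at φ=240.0°: e+L cos θ3 = 0.2659;  O3 = (-0.1330, -0.2303, 0.0311)
|O₂|²−|O₁|² = 0.0079;  |O₃|²−|O₁|² = 0.0196
[-0.6286 0.3934 0.0337]·P = 0.0079;  [-0.6673 -0.4606 0.2796]·P = 0.0196
Cramer: x(z) = -0.0206+0.2274z;  y(z) = -0.0127+0.2777z
sphere 1 gives Az²+Bz+C=0 with A=1.1288, B=0.1099, C=-0.1416;  B²−4AC=0.6512;  roots -0.4061, 0.3088;  negative root z = -0.4061
x = -0.1129, y = -0.1255

(-0.1129, -0.1255, -0.4061)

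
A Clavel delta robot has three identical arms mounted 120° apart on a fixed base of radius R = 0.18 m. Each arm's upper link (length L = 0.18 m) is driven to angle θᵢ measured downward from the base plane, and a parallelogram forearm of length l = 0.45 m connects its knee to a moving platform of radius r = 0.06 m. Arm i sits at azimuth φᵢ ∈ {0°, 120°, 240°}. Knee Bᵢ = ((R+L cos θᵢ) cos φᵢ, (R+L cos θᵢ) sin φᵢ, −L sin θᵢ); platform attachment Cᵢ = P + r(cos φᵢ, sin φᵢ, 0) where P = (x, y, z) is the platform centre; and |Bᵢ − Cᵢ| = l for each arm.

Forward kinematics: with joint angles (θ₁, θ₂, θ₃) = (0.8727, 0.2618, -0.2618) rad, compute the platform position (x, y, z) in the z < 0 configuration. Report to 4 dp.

(-0.1488, -0.0663, -0.3622)

φ1=0.0°: virtual centre (0.2357, 0.0000, -0.1379), radius l
φ2=120.0°: virtual centre (-0.1469, 0.2545, -0.0466), radius l
arm 3 at φ=240.0°: (R−r)+L cos θ3 = 0.2939;  S3 = (-0.1469, -0.2545, 0.0466)
|S₂|²−|S₁|² = 0.0140;  |S₃|²−|S₁|² = 0.0140
plane₁₂: -0.7653x+0.5090y+0.1826z = 0.0140
Cramer: x(z) = -0.0182+0.3604z;  y(z) = 0.0000+0.1831z
sphere 1 gives Az²+Bz+C=0 with A=1.1634, B=0.0928, C=-0.1190;  B²−4AC=0.5624;  roots -0.3622, 0.2824;  negative root z = -0.3622
x = -0.1488, y = -0.0663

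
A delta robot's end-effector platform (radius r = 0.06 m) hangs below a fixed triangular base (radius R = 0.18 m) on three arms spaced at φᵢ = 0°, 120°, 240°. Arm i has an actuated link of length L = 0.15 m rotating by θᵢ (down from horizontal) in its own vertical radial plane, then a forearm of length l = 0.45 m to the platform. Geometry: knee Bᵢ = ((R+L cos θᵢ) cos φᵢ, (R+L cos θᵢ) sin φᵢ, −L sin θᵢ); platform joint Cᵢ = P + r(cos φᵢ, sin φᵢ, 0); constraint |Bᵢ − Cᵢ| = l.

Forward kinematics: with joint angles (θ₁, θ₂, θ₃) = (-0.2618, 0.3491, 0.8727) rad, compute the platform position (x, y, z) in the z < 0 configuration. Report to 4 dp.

(0.1342, 0.0793, -0.3844)

φ1=0.0°: virtual centre (0.2649, 0.0000, 0.0388), radius l
φ2=120.0°: virtual centre (-0.1305, 0.2260, -0.0513), radius l
arm 3 at φ=240.0°: (R−r)+L cos θ3 = 0.2164;  S3 = (-0.1082, -0.1874, -0.1149)
|S₂|²−|S₁|² = -0.0009;  |S₃|²−|S₁|² = -0.0116
[-0.7907 0.4520 -0.1803]·P = -0.0009;  [-0.7462 -0.3748 -0.3075]·P = -0.0116
Cramer: x(z) = 0.0089-0.3259z;  y(z) = 0.0134-0.1714z
sphere 1 gives Az²+Bz+C=0 with A=1.1356, B=0.0847, C=-0.1353;  B²−4AC=0.6216;  roots -0.3844, 0.3099;  negative root z = -0.3844
x = 0.1342, y = 0.0793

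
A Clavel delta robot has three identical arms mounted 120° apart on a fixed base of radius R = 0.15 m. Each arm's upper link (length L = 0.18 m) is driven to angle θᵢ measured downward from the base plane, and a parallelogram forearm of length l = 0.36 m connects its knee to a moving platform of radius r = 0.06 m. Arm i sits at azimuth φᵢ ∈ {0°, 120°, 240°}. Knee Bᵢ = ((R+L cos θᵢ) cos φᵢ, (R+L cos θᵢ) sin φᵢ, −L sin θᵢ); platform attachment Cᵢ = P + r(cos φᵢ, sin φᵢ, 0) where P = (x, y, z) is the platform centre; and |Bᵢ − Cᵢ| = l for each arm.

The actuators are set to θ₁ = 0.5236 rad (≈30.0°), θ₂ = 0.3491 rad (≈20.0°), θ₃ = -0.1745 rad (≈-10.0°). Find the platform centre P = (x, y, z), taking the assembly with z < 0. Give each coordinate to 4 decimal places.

arm 1 at φ=0.0°: e+L cos θ1 = 0.2459;  S1 = (0.2459, 0.0000, -0.0900)
φ2=120.0°: virtual centre (-0.1296, 0.2244, -0.0616), radius l
φ3=240.0°: virtual centre (-0.1336, -0.2315, 0.0313), radius l
|S₂|²−|S₁|² = 0.0024;  |S₃|²−|S₁|² = 0.0038
[-0.7509 0.4488 0.0569]·P = 0.0024;  [-0.7590 -0.4629 0.2425]·P = 0.0038
det = 0.6883;  x = -0.0041+0.1964z,  y = -0.0016+0.2019z
into |P−S₁|² = l²: 1.0793z² + 0.0812z + -0.0590 = 0;  Δ = 0.2613;  z = -0.2744 or 0.1992 → z<0 root = -0.2744
x = -0.0580, y = -0.0570

(-0.0580, -0.0570, -0.2744)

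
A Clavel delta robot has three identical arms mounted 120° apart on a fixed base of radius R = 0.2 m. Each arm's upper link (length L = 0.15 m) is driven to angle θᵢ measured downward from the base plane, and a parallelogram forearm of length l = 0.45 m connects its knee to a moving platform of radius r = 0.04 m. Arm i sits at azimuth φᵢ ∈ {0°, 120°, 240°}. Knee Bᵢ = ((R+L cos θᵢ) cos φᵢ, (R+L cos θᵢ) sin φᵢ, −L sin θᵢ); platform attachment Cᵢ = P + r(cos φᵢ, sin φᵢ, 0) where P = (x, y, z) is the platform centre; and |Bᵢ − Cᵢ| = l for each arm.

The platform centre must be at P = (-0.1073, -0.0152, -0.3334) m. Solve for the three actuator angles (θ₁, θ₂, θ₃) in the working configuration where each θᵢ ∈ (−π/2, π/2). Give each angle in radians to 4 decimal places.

arm 1 (φ=0.0°): x'=-0.1073, y'=-0.0152
  e−x'=0.2673;  (l²−L²−(e−x')²−y'²−z²)/2L = -0.0095
  γ=atan2(-0.3334,0.2673)=-0.8950;  ψ=arccos(-0.0221)=1.5929;  θ1=γ+ψ≈0.6979
arm 2 (φ=120.0°): x'=0.0405, y'=0.1005
  A cos θ + B sin θ = C:  0.1195·cos θ + -0.3334·sin θ = 0.1482
  √(A²+B²)=0.3542;  θ2 = -1.2266+1.1391 ≈ -0.0875
φ3=240.0° → target in arm frame (0.0668, -0.0853)
  A=0.0932, B=-0.3334, C=(l²−L²−A²−y'²−z²)/(2L)=0.1763
  γ=atan2(-0.3334,0.0932)=-1.2982;  ψ=arccos(0.5092)=1.0366;  θ3=γ+ψ≈-0.2617

θ₁ = 0.6979, θ₂ = -0.0875, θ₃ = -0.2617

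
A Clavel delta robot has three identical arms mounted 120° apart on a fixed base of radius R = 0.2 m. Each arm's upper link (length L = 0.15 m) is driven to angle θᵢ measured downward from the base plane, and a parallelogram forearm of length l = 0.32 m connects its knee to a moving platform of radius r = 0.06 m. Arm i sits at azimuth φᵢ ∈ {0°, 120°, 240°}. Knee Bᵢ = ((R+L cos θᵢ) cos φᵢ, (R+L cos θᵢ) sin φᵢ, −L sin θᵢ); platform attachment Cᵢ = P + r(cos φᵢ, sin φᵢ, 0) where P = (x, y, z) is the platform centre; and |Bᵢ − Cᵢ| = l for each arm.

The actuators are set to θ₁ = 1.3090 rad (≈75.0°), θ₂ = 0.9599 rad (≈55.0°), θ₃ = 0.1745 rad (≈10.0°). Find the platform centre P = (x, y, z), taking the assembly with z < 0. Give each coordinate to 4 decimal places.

(-0.0956, -0.0761, -0.2908)

arm 1 at φ=0.0°: ρ1 = 0.1788;  S1 = (0.1788, 0.0000, -0.1449)
φ2=120.0°: virtual centre (-0.1130, 0.1958, -0.1229), radius l
S3 = (0.2877·cos240.0°, 0.2877·sin240.0°, -0.0260) = (-0.1439, -0.2492, -0.0260)
subtract pairs → two planes through P
plane₁₂: -0.5837x+0.3915y+0.0440z = 0.0132
Cramer: x(z) = -0.0341+0.2116z;  y(z) = -0.0170+0.2030z
quadratic in z: (1.0860)z²+(0.1928)z+(-0.0358)=0, √Δ=0.4389 → z ∈ {-0.2908, 0.1133}; z = -0.2908 (taking z<0)
x = -0.0956, y = -0.0761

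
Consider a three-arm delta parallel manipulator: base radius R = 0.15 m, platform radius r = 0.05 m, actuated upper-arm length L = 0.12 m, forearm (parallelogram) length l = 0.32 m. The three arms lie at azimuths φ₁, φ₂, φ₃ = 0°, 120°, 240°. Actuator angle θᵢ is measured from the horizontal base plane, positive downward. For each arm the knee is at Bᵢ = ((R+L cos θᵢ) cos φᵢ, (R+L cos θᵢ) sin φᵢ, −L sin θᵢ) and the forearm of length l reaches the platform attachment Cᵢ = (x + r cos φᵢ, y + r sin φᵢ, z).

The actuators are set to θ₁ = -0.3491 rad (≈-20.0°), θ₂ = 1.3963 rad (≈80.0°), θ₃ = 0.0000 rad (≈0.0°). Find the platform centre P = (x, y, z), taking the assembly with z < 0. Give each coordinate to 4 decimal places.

(0.1109, -0.1429, -0.2265)

φ1=0.0°: virtual centre (0.2128, 0.0000, 0.0410), radius l
φ2=120.0°: virtual centre (-0.0604, 0.1046, -0.1182), radius l
centre 3 = (0.2200·cos240.0°, 0.2200·sin240.0°, 0.0000) = (-0.1100, -0.1905, 0.0000)
eliminate P² terms by subtracting sphere 1 from 2 and 3
[-0.5464 0.2093 -0.3184]·P = -0.0184;  [-0.6455 -0.3811 -0.0821]·P = 0.0014
det = 0.3433;  x = 0.0195+-0.4035z,  y = -0.0369+0.4682z
into |P−centre ₁|² = l²: 1.3820z² + 0.0393z + -0.0620 = 0;  Δ = 0.3444;  z = -0.2265 or 0.1981 → z<0 root = -0.2265
x = 0.1109, y = -0.1429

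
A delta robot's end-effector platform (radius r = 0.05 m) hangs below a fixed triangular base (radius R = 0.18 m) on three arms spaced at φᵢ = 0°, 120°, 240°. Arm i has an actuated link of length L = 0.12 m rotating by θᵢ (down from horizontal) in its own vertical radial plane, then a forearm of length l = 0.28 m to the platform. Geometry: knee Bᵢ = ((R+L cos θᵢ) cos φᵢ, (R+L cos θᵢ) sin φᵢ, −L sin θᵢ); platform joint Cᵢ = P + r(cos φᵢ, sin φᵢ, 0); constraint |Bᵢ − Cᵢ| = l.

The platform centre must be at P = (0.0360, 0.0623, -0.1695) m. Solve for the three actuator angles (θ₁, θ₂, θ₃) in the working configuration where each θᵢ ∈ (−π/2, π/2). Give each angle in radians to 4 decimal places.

φ1=0.0° → target in arm frame (0.0360, 0.0623)
  A cos θ + B sin θ = C:  0.0940·cos θ + -0.1695·sin θ = 0.0940
  √(A²+B²)=0.1938;  θ1 = -1.0644+1.0646 ≈ 0.0002
rotate P by −φ2: (0.0360, -0.0623, -0.1695)
  A=0.0940, B=-0.1695, C=(l²−L²−A²−y'²−z²)/(2L)=0.0939
  θ2 = atan2(B,A) + arccos(C/0.1938) = 0.0008
rotate P by −φ3: (-0.0720, 0.0000, -0.1695)
  e−x'=0.2020;  (l²−L²−(e−x')²−y'²−z²)/2L = -0.0230
  γ=atan2(-0.1695,0.2020)=-0.6983;  ψ=arccos(-0.0872)=1.6581;  θ3=γ+ψ≈0.9598

θ₁ = 0.0002, θ₂ = 0.0008, θ₃ = 0.9598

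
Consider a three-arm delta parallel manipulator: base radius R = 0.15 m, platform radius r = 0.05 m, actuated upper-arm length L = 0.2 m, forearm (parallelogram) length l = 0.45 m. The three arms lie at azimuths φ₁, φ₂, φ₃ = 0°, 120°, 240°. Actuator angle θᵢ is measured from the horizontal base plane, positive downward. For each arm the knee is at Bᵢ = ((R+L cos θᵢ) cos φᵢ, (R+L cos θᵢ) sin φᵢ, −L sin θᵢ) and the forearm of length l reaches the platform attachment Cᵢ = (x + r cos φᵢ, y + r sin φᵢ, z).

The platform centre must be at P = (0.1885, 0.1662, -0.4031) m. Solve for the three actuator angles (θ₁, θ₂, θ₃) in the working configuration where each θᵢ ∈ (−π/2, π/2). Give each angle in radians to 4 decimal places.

θ₁ = 0.0003, θ₂ = 0.5237, θ₃ = 1.3093

arm 1 (φ=0.0°): x'=0.1885, y'=0.1662
  A=-0.0885, B=-0.4031, C=(l²−L²−A²−y'²−z²)/(2L)=-0.0886
  √(A²+B²)=0.4127;  θ1 = -1.7869+1.7872 ≈ 0.0003
arm 2 (φ=120.0°): x'=0.0497, y'=-0.2463
  A=0.0503, B=-0.4031, C=(l²−L²−A²−y'²−z²)/(2L)=-0.1580
  θ2 = atan2(B,A) + arccos(C/0.4062) = 0.5237
rotate P by −φ3: (-0.2382, 0.0801, -0.4031)
  A cos θ + B sin θ = C:  0.3382·cos θ + -0.4031·sin θ = -0.3020
  γ=atan2(-0.4031,0.3382)=-0.8727;  ψ=arccos(-0.5739)=2.1820;  θ3=γ+ψ≈1.3093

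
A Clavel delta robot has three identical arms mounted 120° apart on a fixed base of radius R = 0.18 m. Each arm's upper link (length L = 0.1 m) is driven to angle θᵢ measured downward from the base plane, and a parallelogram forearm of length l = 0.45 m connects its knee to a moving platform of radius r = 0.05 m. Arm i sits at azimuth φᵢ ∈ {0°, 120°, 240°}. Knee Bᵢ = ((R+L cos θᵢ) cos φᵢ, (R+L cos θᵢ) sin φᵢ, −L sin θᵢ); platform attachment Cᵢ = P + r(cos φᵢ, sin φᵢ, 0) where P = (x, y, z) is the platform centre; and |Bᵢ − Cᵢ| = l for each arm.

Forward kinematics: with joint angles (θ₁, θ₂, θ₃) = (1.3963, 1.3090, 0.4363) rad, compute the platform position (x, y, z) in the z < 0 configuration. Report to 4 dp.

(-0.0683, -0.0991, -0.4808)

φ1=0.0°: virtual centre (0.1474, 0.0000, -0.0985), radius l
φ2=120.0°: virtual centre (-0.0779, 0.1350, -0.0966), radius l
arm 3 at φ=240.0°: ρ3 = 0.2206;  centre 3 = (-0.1103, -0.1911, -0.0423)
|centre ₂|²−|centre ₁|² = 0.0022;  |centre ₃|²−|centre ₁|² = 0.0191
linear system: -0.4506x+0.2700y = 0.0022−0.0038z; -0.5154x+-0.3821y = 0.0191−0.1124z
det = 0.3113;  x = -0.0192+0.1021z,  y = -0.0239+0.1565z
quadratic in z: (1.0349)z²+(0.1554)z+(-0.1645)=0, √Δ=0.8397 → z ∈ {-0.4808, 0.3306}; z = -0.4808 (taking z<0)
x = -0.0683, y = -0.0991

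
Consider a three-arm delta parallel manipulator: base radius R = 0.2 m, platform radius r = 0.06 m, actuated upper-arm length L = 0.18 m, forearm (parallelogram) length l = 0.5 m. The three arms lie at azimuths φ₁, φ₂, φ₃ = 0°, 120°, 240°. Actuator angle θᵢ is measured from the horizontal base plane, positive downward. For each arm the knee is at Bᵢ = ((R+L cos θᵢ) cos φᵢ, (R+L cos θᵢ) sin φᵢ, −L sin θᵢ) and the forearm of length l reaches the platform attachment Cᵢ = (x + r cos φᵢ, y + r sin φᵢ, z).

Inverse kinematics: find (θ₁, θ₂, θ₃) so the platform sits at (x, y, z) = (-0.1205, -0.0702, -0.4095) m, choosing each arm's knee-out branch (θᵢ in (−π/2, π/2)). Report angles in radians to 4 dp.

θ₁ = 0.6979, θ₂ = 0.2619, θ₃ = -0.2619

arm 1 (φ=0.0°): x'=-0.1205, y'=-0.0702
  A cos θ + B sin θ = C:  0.2605·cos θ + -0.4095·sin θ = -0.0636
  √(A²+B²)=0.4853;  θ1 = -1.0042+1.7021 ≈ 0.6979
arm 2 (φ=120.0°): x'=-0.0005, y'=0.1395
  A cos θ + B sin θ = C:  0.1405·cos θ + -0.4095·sin θ = 0.0297
  θ2 = atan2(B,A) + arccos(C/0.4329) = 0.2619
φ3=240.0° → target in arm frame (0.1210, -0.0693)
  e−x'=0.0190;  (l²−L²−(e−x')²−y'²−z²)/2L = 0.1243
  γ=atan2(-0.4095,0.0190)=-1.5245;  ψ=arccos(0.3033)=1.2627;  θ3=γ+ψ≈-0.2619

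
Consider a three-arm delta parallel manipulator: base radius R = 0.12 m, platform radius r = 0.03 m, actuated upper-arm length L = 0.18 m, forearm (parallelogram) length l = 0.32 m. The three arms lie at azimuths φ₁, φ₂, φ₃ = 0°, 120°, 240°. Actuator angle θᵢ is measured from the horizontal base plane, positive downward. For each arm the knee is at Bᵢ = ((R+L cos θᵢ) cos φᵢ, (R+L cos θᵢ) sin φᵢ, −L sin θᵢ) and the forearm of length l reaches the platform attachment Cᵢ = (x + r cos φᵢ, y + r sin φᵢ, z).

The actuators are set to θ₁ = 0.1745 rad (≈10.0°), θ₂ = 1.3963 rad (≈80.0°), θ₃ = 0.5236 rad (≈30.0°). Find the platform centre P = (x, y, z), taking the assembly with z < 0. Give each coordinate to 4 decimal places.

φ1=0.0°: virtual centre (0.2673, 0.0000, -0.0313), radius l
φ2=120.0°: virtual centre (-0.0606, 0.1050, -0.1773), radius l
φ3=240.0°: virtual centre (-0.1229, -0.2129, -0.0900), radius l
subtract pairs → two planes through P
plane₁₂: -0.6558x+0.2100y+-0.2920z = -0.0263
det = 0.4432;  x = 0.0271+-0.3363z,  y = -0.0406+0.3404z
sphere 1 gives Az²+Bz+C=0 with A=1.2290, B=0.1964, C=-0.0421;  B²−4AC=0.2455;  roots -0.2815, 0.1217;  negative root z = -0.2815
x = 0.1217, y = -0.1364

(0.1217, -0.1364, -0.2815)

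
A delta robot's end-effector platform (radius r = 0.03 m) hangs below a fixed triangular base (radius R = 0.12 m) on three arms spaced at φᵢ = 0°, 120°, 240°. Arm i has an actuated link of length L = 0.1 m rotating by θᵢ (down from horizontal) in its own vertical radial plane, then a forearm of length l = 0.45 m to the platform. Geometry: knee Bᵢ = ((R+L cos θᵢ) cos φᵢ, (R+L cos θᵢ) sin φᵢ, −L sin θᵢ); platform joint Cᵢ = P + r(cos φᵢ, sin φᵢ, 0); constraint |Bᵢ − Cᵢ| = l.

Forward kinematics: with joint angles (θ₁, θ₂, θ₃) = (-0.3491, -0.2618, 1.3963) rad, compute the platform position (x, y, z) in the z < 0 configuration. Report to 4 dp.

(0.1396, 0.2228, -0.3542)

φ1=0.0°: virtual centre (0.1840, 0.0000, 0.0342), radius l
φ2=120.0°: virtual centre (-0.0933, 0.1616, 0.0259), radius l
arm 3 at φ=240.0°: e+L cos θ3 = 0.1074;  S3 = (-0.0537, -0.0930, -0.0985)
eliminate P² terms by subtracting sphere 1 from 2 and 3
plane₁₂: -0.5545x+0.3232y+-0.0166z = 0.0005
Cramer: x(z) = 0.0170-0.3461z;  y(z) = 0.0307-0.5424z
into |P−S₁|² = l²: 1.4140z² + 0.0139z + -0.1725 = 0;  Δ = 0.9759;  z = -0.3542 or 0.3444 → z<0 root = -0.3542
x = 0.1396, y = 0.2228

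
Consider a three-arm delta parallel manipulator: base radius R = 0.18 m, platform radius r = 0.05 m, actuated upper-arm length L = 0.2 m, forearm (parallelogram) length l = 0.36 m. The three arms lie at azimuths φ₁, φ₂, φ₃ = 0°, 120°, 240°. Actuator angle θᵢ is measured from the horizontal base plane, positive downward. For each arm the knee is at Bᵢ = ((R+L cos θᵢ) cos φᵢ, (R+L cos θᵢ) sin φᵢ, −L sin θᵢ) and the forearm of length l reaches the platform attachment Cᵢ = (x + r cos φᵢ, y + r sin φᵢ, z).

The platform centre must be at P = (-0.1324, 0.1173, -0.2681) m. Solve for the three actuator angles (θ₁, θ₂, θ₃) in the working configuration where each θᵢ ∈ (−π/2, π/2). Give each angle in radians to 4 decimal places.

arm 1 (φ=0.0°): x'=-0.1324, y'=0.1173
  A cos θ + B sin θ = C:  0.2624·cos θ + -0.2681·sin θ = -0.1622
  √(A²+B²)=0.3751;  θ1 = -0.7961+2.0180 ≈ 1.2219
φ2=120.0° → target in arm frame (0.1678, 0.0560)
  e−x'=-0.0378;  (l²−L²−(e−x')²−y'²−z²)/2L = 0.0329
  √(A²+B²)=0.2707;  θ2 = -1.7108+1.4490 ≈ -0.2618
rotate P by −φ3: (-0.0354, -0.1733, -0.2681)
  A cos θ + B sin θ = C:  0.1654·cos θ + -0.2681·sin θ = -0.0992
  θ3 = atan2(B,A) + arccos(C/0.3150) = 0.8730

θ₁ = 1.2219, θ₂ = -0.2618, θ₃ = 0.8730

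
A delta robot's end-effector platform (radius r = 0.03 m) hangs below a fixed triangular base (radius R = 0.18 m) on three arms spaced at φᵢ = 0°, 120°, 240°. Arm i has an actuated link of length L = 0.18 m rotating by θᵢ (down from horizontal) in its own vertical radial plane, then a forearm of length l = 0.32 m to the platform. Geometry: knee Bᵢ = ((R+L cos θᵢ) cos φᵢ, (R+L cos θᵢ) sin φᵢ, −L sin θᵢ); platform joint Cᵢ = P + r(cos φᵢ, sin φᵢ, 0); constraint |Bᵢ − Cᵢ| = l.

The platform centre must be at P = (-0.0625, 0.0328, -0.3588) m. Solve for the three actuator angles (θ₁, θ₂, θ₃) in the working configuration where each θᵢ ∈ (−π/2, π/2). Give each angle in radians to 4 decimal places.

θ₁ = 1.3090, θ₂ = 0.7853, θ₃ = 1.0471

arm 1 (φ=0.0°): x'=-0.0625, y'=0.0328
  A=0.2125, B=-0.3588, C=(l²−L²−A²−y'²−z²)/(2L)=-0.2916
  √(A²+B²)=0.4170;  θ1 = -1.0361+2.3451 ≈ 1.3090
φ2=120.0° → target in arm frame (0.0597, 0.0377)
  e−x'=0.0903;  (l²−L²−(e−x')²−y'²−z²)/2L = -0.1898
  √(A²+B²)=0.3700;  θ2 = -1.3241+2.1094 ≈ 0.7853
φ3=240.0° → target in arm frame (0.0028, -0.0705)
  A=0.1472, B=-0.3588, C=(l²−L²−A²−y'²−z²)/(2L)=-0.2371
  θ3 = atan2(B,A) + arccos(C/0.3878) = 1.0471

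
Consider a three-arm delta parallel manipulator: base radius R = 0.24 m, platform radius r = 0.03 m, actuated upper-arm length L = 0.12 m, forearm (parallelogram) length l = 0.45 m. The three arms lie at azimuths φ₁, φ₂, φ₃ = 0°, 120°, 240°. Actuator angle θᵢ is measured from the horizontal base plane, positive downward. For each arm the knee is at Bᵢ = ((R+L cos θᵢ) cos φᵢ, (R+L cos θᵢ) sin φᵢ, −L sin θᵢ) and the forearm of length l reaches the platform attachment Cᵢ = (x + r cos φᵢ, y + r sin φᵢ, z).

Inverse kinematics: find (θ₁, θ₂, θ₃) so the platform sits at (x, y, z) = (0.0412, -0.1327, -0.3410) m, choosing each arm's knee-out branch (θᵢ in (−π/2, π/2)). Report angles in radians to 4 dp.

θ₁ = 0.1742, θ₂ = 1.2214, θ₃ = -0.2622

arm 1 (φ=0.0°): x'=0.0412, y'=-0.1327
  A=0.1688, B=-0.3410, C=(l²−L²−A²−y'²−z²)/(2L)=0.1072
  θ1 = atan2(B,A) + arccos(C/0.3805) = 0.1742
arm 2 (φ=120.0°): x'=-0.1355, y'=0.0307
  A=0.3455, B=-0.3410, C=(l²−L²−A²−y'²−z²)/(2L)=-0.2021
  √(A²+B²)=0.4855;  θ2 = -0.7788+2.0002 ≈ 1.2214
arm 3 (φ=240.0°): x'=0.0943, y'=0.1020
  e−x'=0.1157;  (l²−L²−(e−x')²−y'²−z²)/2L = 0.2001
  γ=atan2(-0.3410,0.1157)=-1.2437;  ψ=arccos(0.5557)=0.9815;  θ3=γ+ψ≈-0.2622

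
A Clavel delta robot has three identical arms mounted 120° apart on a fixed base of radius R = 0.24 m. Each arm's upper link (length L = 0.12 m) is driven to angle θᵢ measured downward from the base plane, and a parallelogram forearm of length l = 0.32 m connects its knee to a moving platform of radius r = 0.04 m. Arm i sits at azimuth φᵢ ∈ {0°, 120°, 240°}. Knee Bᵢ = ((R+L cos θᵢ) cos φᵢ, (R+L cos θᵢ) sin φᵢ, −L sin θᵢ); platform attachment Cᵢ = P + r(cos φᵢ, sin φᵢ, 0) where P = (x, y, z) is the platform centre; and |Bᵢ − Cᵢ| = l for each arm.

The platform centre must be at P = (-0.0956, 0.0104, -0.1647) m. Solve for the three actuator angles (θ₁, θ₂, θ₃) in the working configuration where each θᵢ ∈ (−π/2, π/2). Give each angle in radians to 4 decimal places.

θ₁ = 1.3963, θ₂ = 0.0004, θ₃ = 0.2617

φ1=0.0° → target in arm frame (-0.0956, 0.0104)
  A cos θ + B sin θ = C:  0.2956·cos θ + -0.1647·sin θ = -0.1109
  γ=atan2(-0.1647,0.2956)=-0.5083;  ψ=arccos(-0.3277)=1.9047;  θ1=γ+ψ≈1.3963
φ2=120.0° → target in arm frame (0.0568, 0.0776)
  A=0.1432, B=-0.1647, C=(l²−L²−A²−y'²−z²)/(2L)=0.1431
  θ2 = atan2(B,A) + arccos(C/0.2182) = 0.0004
φ3=240.0° → target in arm frame (0.0388, -0.0880)
  e−x'=0.1612;  (l²−L²−(e−x')²−y'²−z²)/2L = 0.1131
  γ=atan2(-0.1647,0.1612)=-0.7961;  ψ=arccos(0.4907)=1.0579;  θ3=γ+ψ≈0.2617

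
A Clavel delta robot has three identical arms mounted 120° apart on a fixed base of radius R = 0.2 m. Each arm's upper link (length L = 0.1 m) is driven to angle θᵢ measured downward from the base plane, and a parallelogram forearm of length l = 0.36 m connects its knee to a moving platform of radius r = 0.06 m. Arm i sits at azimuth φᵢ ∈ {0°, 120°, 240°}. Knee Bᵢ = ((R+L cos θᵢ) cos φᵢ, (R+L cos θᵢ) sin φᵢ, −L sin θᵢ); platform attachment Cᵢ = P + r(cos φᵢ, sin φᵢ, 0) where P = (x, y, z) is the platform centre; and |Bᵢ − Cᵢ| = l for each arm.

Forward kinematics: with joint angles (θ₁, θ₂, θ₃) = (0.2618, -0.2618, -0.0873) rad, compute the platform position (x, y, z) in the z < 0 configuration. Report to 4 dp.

(-0.0328, 0.0101, -0.2645)

arm 1 at φ=0.0°: e+L cos θ1 = 0.2366;  S1 = (0.2366, 0.0000, -0.0259)
φ2=120.0°: virtual centre (-0.1183, 0.2049, 0.0259), radius l
S3 = (0.2396·cos240.0°, 0.2396·sin240.0°, 0.0087) = (-0.1198, -0.2075, 0.0087)
eliminate P² terms by subtracting sphere 1 from 2 and 3
plane₁₂: -0.7098x+0.4098y+0.1035z = 0.0000
Cramer: x(z) = -0.0006+0.1216z;  y(z) = -0.0010-0.0421z
sphere 1 gives Az²+Bz+C=0 with A=1.0165, B=-0.0058, C=-0.0727;  B²−4AC=0.2955;  roots -0.2645, 0.2703;  negative root z = -0.2645
x = -0.0328, y = 0.0101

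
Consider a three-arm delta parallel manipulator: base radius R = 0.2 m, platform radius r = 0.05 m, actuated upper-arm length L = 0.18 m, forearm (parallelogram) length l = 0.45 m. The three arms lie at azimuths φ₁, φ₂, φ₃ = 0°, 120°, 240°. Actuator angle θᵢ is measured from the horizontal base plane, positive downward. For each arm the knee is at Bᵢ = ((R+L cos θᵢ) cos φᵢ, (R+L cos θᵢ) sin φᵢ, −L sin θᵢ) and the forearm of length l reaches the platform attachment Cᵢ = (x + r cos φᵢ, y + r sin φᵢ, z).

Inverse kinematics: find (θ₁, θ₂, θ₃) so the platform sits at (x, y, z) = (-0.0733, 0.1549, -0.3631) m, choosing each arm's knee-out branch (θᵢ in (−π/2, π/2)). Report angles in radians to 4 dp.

θ₁ = 0.7855, θ₂ = -0.3487, θ₃ = 0.8726

rotate P by −φ1: (-0.0733, 0.1549, -0.3631)
  e−x'=0.2233;  (l²−L²−(e−x')²−y'²−z²)/2L = -0.0989
  γ=atan2(-0.3631,0.2233)=-1.0194;  ψ=arccos(-0.2320)=1.8049;  θ1=γ+ψ≈0.7855
rotate P by −φ2: (0.1708, -0.0140, -0.3631)
  A cos θ + B sin θ = C:  -0.0208·cos θ + -0.3631·sin θ = 0.1045
  √(A²+B²)=0.3637;  θ2 = -1.6280+1.2793 ≈ -0.3487
rotate P by −φ3: (-0.0975, -0.1409, -0.3631)
  A cos θ + B sin θ = C:  0.2475·cos θ + -0.3631·sin θ = -0.1190
  θ3 = atan2(B,A) + arccos(C/0.4394) = 0.8726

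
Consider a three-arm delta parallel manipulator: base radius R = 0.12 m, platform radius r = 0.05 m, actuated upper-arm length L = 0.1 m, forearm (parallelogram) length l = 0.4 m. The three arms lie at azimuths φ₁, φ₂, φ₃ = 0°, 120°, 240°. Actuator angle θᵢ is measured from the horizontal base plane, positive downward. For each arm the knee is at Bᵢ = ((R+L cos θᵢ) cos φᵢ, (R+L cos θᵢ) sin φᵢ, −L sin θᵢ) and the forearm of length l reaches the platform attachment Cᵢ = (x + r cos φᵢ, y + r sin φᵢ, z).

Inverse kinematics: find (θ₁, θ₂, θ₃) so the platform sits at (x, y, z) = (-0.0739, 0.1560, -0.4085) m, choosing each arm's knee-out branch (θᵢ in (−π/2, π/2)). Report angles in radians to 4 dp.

θ₁ = 1.1350, θ₂ = 0.0876, θ₃ = 1.2224

φ1=0.0° → target in arm frame (-0.0739, 0.1560)
  e−x'=0.1439;  (l²−L²−(e−x')²−y'²−z²)/2L = -0.3096
  √(A²+B²)=0.4331;  θ1 = -1.2321+2.3671 ≈ 1.1350
rotate P by −φ2: (0.1720, -0.0140, -0.4085)
  e−x'=-0.1020;  (l²−L²−(e−x')²−y'²−z²)/2L = -0.1374
  γ=atan2(-0.4085,-0.1020)=-1.8156;  ψ=arccos(-0.3264)=1.9032;  θ2=γ+ψ≈0.0876
φ3=240.0° → target in arm frame (-0.0981, -0.1420)
  e−x'=0.1681;  (l²−L²−(e−x')²−y'²−z²)/2L = -0.3266
  γ=atan2(-0.4085,0.1681)=-1.1803;  ψ=arccos(-0.7392)=2.4027;  θ3=γ+ψ≈1.2224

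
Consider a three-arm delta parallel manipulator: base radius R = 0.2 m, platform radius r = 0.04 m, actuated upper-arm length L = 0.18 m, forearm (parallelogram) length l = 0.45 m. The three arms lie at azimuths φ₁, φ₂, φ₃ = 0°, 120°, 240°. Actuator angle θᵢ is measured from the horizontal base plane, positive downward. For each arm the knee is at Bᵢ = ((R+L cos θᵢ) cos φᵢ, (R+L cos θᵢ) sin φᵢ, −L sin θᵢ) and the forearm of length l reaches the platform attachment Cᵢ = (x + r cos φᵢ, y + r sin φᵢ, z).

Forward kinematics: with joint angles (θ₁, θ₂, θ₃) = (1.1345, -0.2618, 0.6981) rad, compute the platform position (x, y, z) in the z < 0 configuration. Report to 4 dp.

O1 = (0.2361·cos0.0°, 0.2361·sin0.0°, -0.1631) = (0.2361, 0.0000, -0.1631)
O2 = (0.3339·cos120.0°, 0.3339·sin120.0°, 0.0466) = (-0.1669, 0.2891, 0.0466)
O3 = (0.2979·cos240.0°, 0.2979·sin240.0°, -0.1157) = (-0.1489, -0.2580, -0.1157)
subtract pairs → two planes through P
linear system: -0.8060x+0.5783y = 0.0313−0.4195z; -0.7700x+-0.5160y = 0.0198−0.0949z
Cramer: x(z) = -0.0320+0.3150z;  y(z) = 0.0095-0.2863z
into |P−O₁|² = l²: 1.1812z² + 0.1519z + -0.1039 = 0;  Δ = 0.5141;  z = -0.3678 or 0.2392 → z<0 root = -0.3678
x = -0.1479, y = 0.1148

(-0.1479, 0.1148, -0.3678)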